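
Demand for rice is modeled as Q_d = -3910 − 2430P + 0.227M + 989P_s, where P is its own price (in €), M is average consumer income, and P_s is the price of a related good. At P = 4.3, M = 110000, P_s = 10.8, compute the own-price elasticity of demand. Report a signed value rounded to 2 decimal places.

At the given values, Q_d = -3910 − 2430(4.3) + 0.227(110000) + 989(10.8) = 21292.2.
∂Q_d/∂P = −2430.
E = (-2430) × (4.3/21292.2) = -0.4907…

-0.49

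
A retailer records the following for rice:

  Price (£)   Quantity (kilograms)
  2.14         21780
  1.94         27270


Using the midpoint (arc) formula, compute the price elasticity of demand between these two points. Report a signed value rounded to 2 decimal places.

%ΔQ = (27270 − 21780) / [(21780 + 27270)/2] = 5490/24525 = 0.223853…
%ΔP = (1.94 − 2.14) / [(2.14 + 1.94)/2] = -0.2/2.04 = -0.098039…
Arc Ed = %ΔQ / %ΔP = (5490/24525) / (-0.2/2.04) = -2.2833…

-2.28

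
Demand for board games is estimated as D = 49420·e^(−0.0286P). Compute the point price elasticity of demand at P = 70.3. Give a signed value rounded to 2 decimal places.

-2.01

dD/dP = −0.0286·D = -189.271. At P = 70.3, D = 6617.88.
Ed = (dD/dP)·(P/D) = (-189.271) × (70.3/6617.88) = -2.0105…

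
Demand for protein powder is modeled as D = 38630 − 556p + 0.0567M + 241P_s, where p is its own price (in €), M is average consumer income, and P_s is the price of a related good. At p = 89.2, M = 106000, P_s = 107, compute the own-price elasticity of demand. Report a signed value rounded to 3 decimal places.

At the given values, D = 38630 − 556(89.2) + 0.0567(106000) + 241(107) = 20832.
∂D/∂p = −556.
E = (-556) × (89.2/20832) = -2.38072…

-2.381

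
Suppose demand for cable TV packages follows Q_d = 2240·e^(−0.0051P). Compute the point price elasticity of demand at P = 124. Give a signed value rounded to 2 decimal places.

dQ_d/dP = −0.0051·Q_d = -6.06974. At P = 124, Q_d = 1190.15.
Ed = (dQ_d/dP)·(P/Q_d) = (-6.06974) × (124/1190.15) = -0.6324

-0.63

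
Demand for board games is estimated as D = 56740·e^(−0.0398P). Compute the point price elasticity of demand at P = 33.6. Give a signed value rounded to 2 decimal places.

-1.34

dD/dP = −0.0398·D = -592.924. At P = 33.6, D = 14897.6.
Ed = (dD/dP)·(P/D) = (-592.924) × (33.6/14897.6) = -1.3372…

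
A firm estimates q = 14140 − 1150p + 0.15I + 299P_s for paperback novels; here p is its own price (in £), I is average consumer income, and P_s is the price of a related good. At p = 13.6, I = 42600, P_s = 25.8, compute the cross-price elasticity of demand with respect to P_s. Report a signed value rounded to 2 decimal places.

0.61

At the given values, q = 14140 − 1150(13.6) + 0.15(42600) + 299(25.8) = 12604.2.
∂q/∂P_s = 299.
E = (299) × (25.8/12604.2) = 0.6120…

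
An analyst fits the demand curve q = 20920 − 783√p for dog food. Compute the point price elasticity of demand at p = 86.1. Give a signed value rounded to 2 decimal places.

-0.27

dq/dp = −783/(2√p) = -42.192. At p = 86.1, q = 13654.5.
Ed = (dq/dp)·(p/q) = (-42.192) × (86.1/13654.5) = -0.2660…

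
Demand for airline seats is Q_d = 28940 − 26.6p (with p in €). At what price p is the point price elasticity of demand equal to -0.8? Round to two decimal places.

483.54

Ed = −26.6p/(28940 − 26.6p). Set this equal to -0.8:
26.6p = 0.8·(28940 − 26.6p) ⇒ 26.6p(1 + 0.8) = 0.8·28940
p = 0.8·28940 / (26.6·1.8) = 483.5421…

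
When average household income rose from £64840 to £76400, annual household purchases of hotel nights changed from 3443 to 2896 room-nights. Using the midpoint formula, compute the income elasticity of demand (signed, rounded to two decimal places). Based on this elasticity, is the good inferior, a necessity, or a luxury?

-1.05; inferior

%ΔQ = (2896 − 3443)/[( 3443 + 2896)/2] = -547/3169.5 = -0.172582…
%ΔIncome = (76400 − 64840)/[( 64840 + 76400)/2] = 11560/70620 = 0.163693…
E_income = (-547/3169.5) / (11560/70620) = -1.0543…
E_income < 0 ⇒ inferior good.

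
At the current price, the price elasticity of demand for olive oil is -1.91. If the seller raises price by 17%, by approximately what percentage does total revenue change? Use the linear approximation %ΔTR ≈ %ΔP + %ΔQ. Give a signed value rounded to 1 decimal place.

%ΔQ ≈ Ed × %ΔP = (-1.91) × (+17%) = -32.4700%
%ΔTR ≈ %ΔP + %ΔQ = (+17%) + (-32.4700%) = -15.4700%

-15.5%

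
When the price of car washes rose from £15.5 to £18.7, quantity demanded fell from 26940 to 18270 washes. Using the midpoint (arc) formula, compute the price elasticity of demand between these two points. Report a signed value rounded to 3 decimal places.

-2.050

%ΔQ = (18270 − 26940) / [(26940 + 18270)/2] = -8670/22605 = -0.383543…
%ΔP = (18.7 − 15.5) / [(15.5 + 18.7)/2] = 3.2/17.1 = 0.187134…
Arc Ed = %ΔQ / %ΔP = (-8670/22605) / (3.2/17.1) = -2.04956…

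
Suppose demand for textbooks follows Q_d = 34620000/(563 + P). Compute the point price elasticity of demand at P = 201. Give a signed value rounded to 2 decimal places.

dQ_d/dP = −34620000/(563 + P)² = -59.3117. At P = 201, Q_d = 45314.1.
Ed = (dQ_d/dP)·(P/Q_d) = (-59.3117) × (201/45314.1) = -0.2630…

-0.26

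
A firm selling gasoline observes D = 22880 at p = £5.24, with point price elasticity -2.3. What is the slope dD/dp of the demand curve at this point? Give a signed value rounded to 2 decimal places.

-10042.75

Ed = (dD/dp)·(p/D) ⇒ dD/dp = Ed·D/p = (-2.3)·22880/5.24 = -10042.7480…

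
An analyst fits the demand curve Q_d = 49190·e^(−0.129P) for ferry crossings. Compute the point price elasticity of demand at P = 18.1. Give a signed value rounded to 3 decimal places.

-2.335

dQ_d/dP = −0.129·Q_d = -614.373. At P = 18.1, Q_d = 4762.58.
Ed = (dQ_d/dP)·(P/Q_d) = (-614.373) × (18.1/4762.58) = -2.3349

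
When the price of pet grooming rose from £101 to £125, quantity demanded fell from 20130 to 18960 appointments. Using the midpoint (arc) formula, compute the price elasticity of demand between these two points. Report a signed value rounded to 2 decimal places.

-0.28

%ΔQ = (18960 − 20130) / [(20130 + 18960)/2] = -1170/19545 = -0.059861…
%ΔP = (125 − 101) / [(101 + 125)/2] = 24/113 = 0.212389…
Arc Ed = %ΔQ / %ΔP = (-1170/19545) / (24/113) = -0.2818…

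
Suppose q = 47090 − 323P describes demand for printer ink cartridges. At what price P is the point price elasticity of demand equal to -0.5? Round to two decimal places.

48.60

Ed = −323P/(47090 − 323P). Set this equal to -0.5:
323P = 0.5·(47090 − 323P) ⇒ 323P(1 + 0.5) = 0.5·47090
P = 0.5·47090 / (323·1.5) = 48.5964…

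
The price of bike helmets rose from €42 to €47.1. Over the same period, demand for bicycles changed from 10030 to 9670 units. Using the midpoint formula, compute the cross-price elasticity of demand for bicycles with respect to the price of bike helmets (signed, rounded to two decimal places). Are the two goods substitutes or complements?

-0.32; complements

%ΔQ_{bicycles} = (9670 − 10030)/avg = -360/9850 = -0.036548…
%ΔP_{bike helmets} = (47.1 − 42)/avg = 5.1/44.55 = 0.114478…
E_cross = (-360/9850) / (5.1/44.55) = -0.3192…
E_cross < 0 ⇒ the goods are complements.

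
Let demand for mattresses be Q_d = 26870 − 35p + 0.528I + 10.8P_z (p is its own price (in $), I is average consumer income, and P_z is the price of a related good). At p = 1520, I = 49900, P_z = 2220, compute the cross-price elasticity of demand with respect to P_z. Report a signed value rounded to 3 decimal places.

0.999

At the given values, Q_d = 26870 − 35(1520) + 0.528(49900) + 10.8(2220) = 23993.2.
∂Q_d/∂P_z = 10.8.
E = (10.8) × (2220/23993.2) = 0.99928…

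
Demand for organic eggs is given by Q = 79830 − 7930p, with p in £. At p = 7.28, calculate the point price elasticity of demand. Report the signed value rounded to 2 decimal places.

dQ/dp = −7930. At p = 7.28, Q = 79830 − 7930(7.28) = 22099.6.
Ed = (dQ/dp)·(p/Q) = −7930 × (7.28/22099.6) = -2.6122…

-2.61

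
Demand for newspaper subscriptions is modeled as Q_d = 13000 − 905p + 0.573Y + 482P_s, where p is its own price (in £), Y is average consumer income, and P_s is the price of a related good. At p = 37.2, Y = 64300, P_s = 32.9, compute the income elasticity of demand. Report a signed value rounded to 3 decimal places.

1.150

At the given values, Q_d = 13000 − 905(37.2) + 0.573(64300) + 482(32.9) = 32035.7.
∂Q_d/∂Y = 0.573.
E = (0.573) × (64300/32035.7) = 1.15008…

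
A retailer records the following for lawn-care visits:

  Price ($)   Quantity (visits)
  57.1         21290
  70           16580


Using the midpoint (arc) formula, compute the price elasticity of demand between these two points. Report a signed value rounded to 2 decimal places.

%ΔQ = (16580 − 21290) / [(21290 + 16580)/2] = -4710/18935 = -0.248745…
%ΔP = (70 − 57.1) / [(57.1 + 70)/2] = 12.9/63.55 = 0.202989…
Arc Ed = %ΔQ / %ΔP = (-4710/18935) / (12.9/63.55) = -1.2254…

-1.23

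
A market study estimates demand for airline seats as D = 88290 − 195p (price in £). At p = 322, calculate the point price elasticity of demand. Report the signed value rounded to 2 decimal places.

-2.46

dD/dp = −195. At p = 322, D = 88290 − 195(322) = 25500.
Ed = (dD/dp)·(p/D) = −195 × (322/25500) = -2.4623…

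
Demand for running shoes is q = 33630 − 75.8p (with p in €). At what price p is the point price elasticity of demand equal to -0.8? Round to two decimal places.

Ed = −75.8p/(33630 − 75.8p). Set this equal to -0.8:
75.8p = 0.8·(33630 − 75.8p) ⇒ 75.8p(1 + 0.8) = 0.8·33630
p = 0.8·33630 / (75.8·1.8) = 197.1855…

197.19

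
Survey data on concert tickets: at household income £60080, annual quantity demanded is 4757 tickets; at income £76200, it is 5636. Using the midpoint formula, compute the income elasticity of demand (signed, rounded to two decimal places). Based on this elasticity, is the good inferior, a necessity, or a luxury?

%ΔQ = (5636 − 4757)/[( 4757 + 5636)/2] = 879/5196.5 = 0.169152…
%ΔIncome = (76200 − 60080)/[( 60080 + 76200)/2] = 16120/68140 = 0.236571…
E_income = (879/5196.5) / (16120/68140) = 0.7150…
0 < E_income < 1 ⇒ normal good, necessity.

0.72; necessity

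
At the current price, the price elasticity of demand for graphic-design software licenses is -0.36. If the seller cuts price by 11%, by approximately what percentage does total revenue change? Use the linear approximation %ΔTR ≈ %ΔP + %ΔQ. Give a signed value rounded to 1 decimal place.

%ΔQ ≈ Ed × %ΔP = (-0.36) × (-11%) = +3.9600%
%ΔTR ≈ %ΔP + %ΔQ = (-11%) + (+3.9600%) = -7.0400%

-7.0%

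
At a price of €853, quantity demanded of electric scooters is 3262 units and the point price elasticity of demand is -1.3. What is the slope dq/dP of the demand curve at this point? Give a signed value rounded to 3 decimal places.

Ed = (dq/dP)·(P/q) ⇒ dq/dP = Ed·q/P = (-1.3)·3262/853 = -4.97139…

-4.971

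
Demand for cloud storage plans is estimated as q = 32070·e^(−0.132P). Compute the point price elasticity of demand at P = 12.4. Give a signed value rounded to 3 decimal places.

-1.637

dq/dP = −0.132·q = -823.796. At P = 12.4, q = 6240.88.
Ed = (dq/dP)·(P/q) = (-823.796) × (12.4/6240.88) = -1.6368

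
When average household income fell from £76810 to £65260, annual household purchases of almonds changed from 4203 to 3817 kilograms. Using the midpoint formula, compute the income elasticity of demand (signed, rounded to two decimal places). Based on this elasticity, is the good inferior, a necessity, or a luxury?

0.59; necessity

%ΔQ = (3817 − 4203)/[( 4203 + 3817)/2] = -386/4010 = -0.096259…
%ΔIncome = (65260 − 76810)/[( 76810 + 65260)/2] = -11550/71035 = -0.162595…
E_income = (-386/4010) / (-11550/71035) = 0.5920…
0 < E_income < 1 ⇒ normal good, necessity.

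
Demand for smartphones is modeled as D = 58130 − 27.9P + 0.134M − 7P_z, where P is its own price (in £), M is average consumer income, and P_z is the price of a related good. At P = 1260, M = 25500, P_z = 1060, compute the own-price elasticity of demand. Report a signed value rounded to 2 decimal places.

At the given values, D = 58130 − 27.9(1260) + 0.134(25500) − 7(1060) = 18973.
∂D/∂P = −27.9.
E = (-27.9) × (1260/18973) = -1.8528…

-1.85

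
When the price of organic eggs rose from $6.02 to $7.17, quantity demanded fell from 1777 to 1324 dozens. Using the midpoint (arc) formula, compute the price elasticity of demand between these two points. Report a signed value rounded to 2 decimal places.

%ΔQ = (1324 − 1777) / [(1777 + 1324)/2] = -453/1550.5 = -0.292163…
%ΔP = (7.17 − 6.02) / [(6.02 + 7.17)/2] = 1.15/6.595 = 0.174374…
Arc Ed = %ΔQ / %ΔP = (-453/1550.5) / (1.15/6.595) = -1.6754…

-1.68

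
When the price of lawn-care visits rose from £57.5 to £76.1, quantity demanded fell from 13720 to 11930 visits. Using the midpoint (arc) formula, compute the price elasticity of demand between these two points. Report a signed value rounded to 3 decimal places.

-0.501

%ΔQ = (11930 − 13720) / [(13720 + 11930)/2] = -1790/12825 = -0.139571…
%ΔP = (76.1 − 57.5) / [(57.5 + 76.1)/2] = 18.6/66.8 = 0.278443…
Arc Ed = %ΔQ / %ΔP = (-1790/12825) / (18.6/66.8) = -0.50125…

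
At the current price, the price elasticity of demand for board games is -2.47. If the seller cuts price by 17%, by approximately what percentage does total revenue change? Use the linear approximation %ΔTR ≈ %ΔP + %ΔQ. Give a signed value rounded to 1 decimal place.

+25.0%

%ΔQ ≈ Ed × %ΔP = (-2.47) × (-17%) = +41.9900%
%ΔTR ≈ %ΔP + %ΔQ = (-17%) + (+41.9900%) = +24.9900%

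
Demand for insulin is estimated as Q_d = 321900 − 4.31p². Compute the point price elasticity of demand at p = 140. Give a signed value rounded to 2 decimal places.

-0.71

dQ_d/dp = −2·4.31·p = -1206.8. At p = 140, Q_d = 237424.
Ed = (dQ_d/dp)·(p/Q_d) = (-1206.8) × (140/237424) = -0.7116…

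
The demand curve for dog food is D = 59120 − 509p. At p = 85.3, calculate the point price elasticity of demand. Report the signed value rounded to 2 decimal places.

-2.77

dD/dp = −509. At p = 85.3, D = 59120 − 509(85.3) = 15702.3.
Ed = (dD/dp)·(p/D) = −509 × (85.3/15702.3) = -2.7650…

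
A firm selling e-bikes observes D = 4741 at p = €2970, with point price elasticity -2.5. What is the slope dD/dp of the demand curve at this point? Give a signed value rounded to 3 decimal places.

-3.991

Ed = (dD/dp)·(p/D) ⇒ dD/dp = Ed·D/p = (-2.5)·4741/2970 = -3.99074…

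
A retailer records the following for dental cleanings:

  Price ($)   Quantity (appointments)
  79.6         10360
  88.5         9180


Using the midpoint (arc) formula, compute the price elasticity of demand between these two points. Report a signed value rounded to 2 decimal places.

-1.14

%ΔQ = (9180 − 10360) / [(10360 + 9180)/2] = -1180/9770 = -0.120777…
%ΔP = (88.5 − 79.6) / [(79.6 + 88.5)/2] = 8.9/84.05 = 0.105889…
Arc Ed = %ΔQ / %ΔP = (-1180/9770) / (8.9/84.05) = -1.1406…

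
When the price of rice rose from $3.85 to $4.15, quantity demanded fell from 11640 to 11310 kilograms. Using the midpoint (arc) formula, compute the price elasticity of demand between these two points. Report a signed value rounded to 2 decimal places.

-0.38

%ΔQ = (11310 − 11640) / [(11640 + 11310)/2] = -330/11475 = -0.028758…
%ΔP = (4.15 − 3.85) / [(3.85 + 4.15)/2] = 0.3/4 = 0.075
Arc Ed = %ΔQ / %ΔP = (-330/11475) / (0.3/4) = -0.3834…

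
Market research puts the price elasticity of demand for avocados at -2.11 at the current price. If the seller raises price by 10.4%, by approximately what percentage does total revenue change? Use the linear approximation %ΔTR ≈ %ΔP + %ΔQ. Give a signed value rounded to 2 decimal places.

%ΔQ ≈ Ed × %ΔP = (-2.11) × (+10.4%) = -21.9440%
%ΔTR ≈ %ΔP + %ΔQ = (+10.4%) + (-21.9440%) = -11.5440%

-11.54%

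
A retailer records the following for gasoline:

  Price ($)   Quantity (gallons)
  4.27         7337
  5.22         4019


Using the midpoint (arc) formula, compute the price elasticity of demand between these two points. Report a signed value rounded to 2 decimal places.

-2.92

%ΔQ = (4019 − 7337) / [(7337 + 4019)/2] = -3318/5678 = -0.584360…
%ΔP = (5.22 − 4.27) / [(4.27 + 5.22)/2] = 0.95/4.745 = 0.200210…
Arc Ed = %ΔQ / %ΔP = (-3318/5678) / (0.95/4.745) = -2.9187…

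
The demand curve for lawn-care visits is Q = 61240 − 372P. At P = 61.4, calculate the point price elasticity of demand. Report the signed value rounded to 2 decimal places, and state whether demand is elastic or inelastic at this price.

dQ/dP = −372. At P = 61.4, Q = 61240 − 372(61.4) = 38399.2.
Ed = (dQ/dP)·(P/Q) = −372 × (61.4/38399.2) = -0.5948…
|Ed| = 0.59 < 1, so demand is inelastic.

-0.59; inelastic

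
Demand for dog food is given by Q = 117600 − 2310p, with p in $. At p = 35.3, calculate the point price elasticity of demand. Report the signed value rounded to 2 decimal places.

-2.26

dQ/dp = −2310. At p = 35.3, Q = 117600 − 2310(35.3) = 36057.
Ed = (dQ/dp)·(p/Q) = −2310 × (35.3/36057) = -2.2615…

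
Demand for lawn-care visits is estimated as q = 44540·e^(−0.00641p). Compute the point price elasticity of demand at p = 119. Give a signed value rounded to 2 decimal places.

-0.76

dq/dp = −0.00641·q = -133.147. At p = 119, q = 20771.8.
Ed = (dq/dp)·(p/q) = (-133.147) × (119/20771.8) = -0.7627…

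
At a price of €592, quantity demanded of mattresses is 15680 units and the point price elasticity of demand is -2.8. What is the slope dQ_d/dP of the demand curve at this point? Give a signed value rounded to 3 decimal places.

-74.162

Ed = (dQ_d/dP)·(P/Q_d) ⇒ dQ_d/dP = Ed·Q_d/P = (-2.8)·15680/592 = -74.16216…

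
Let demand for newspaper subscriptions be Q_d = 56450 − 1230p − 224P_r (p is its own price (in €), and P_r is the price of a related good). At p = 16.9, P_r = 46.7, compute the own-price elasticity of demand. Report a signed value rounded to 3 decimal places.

-0.825

At the given values, Q_d = 56450 − 1230(16.9) − 224(46.7) = 25202.2.
∂Q_d/∂p = −1230.
E = (-1230) × (16.9/25202.2) = -0.82480…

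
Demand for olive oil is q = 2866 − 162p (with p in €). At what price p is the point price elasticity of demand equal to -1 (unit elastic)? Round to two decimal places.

Ed = −162p/(2866 − 162p). Set this equal to -1:
162p = 1·(2866 − 162p) ⇒ 162p(1 + 1) = 1·2866
p = 1·2866 / (162·2) = 8.8456…

8.85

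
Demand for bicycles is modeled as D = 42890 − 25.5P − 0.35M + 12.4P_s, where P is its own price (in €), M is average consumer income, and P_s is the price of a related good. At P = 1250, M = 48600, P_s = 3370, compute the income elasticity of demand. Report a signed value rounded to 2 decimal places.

At the given values, D = 42890 − 25.5(1250) − 0.35(48600) + 12.4(3370) = 35793.
∂D/∂M = -0.35.
E = (-0.35) × (48600/35793) = -0.4752…

-0.48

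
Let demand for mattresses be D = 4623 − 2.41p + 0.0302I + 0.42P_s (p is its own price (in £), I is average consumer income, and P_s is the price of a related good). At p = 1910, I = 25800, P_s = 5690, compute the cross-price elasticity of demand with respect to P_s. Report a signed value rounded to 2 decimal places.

At the given values, D = 4623 − 2.41(1910) + 0.0302(25800) + 0.42(5690) = 3188.86.
∂D/∂P_s = 0.42.
E = (0.42) × (5690/3188.86) = 0.7494…

0.75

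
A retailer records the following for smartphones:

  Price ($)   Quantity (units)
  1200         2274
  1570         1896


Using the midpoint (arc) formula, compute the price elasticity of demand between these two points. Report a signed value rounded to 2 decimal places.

%ΔQ = (1896 − 2274) / [(2274 + 1896)/2] = -378/2085 = -0.181294…
%ΔP = (1570 − 1200) / [(1200 + 1570)/2] = 370/1385 = 0.267148…
Arc Ed = %ΔQ / %ΔP = (-378/2085) / (370/1385) = -0.6786…

-0.68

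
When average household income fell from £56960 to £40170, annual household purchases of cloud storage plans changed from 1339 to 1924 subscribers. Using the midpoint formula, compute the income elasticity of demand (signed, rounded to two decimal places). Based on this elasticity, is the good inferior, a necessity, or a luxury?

%ΔQ = (1924 − 1339)/[( 1339 + 1924)/2] = 585/1631.5 = 0.358565…
%ΔIncome = (40170 − 56960)/[( 56960 + 40170)/2] = -16790/48565 = -0.345722…
E_income = (585/1631.5) / (-16790/48565) = -1.0371…
E_income < 0 ⇒ inferior good.

-1.04; inferior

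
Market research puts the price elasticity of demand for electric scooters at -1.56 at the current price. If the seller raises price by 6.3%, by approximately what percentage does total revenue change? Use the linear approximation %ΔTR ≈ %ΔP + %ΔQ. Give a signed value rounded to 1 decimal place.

-3.5%

%ΔQ ≈ Ed × %ΔP = (-1.56) × (+6.3%) = -9.8280%
%ΔTR ≈ %ΔP + %ΔQ = (+6.3%) + (-9.8280%) = -3.5280%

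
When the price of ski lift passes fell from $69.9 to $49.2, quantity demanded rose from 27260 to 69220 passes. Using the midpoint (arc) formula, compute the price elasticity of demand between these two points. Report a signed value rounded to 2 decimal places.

-2.50

%ΔQ = (69220 − 27260) / [(27260 + 69220)/2] = 41960/48240 = 0.869817…
%ΔP = (49.2 − 69.9) / [(69.9 + 49.2)/2] = -20.7/59.55 = -0.347607…
Arc Ed = %ΔQ / %ΔP = (41960/48240) / (-20.7/59.55) = -2.5023…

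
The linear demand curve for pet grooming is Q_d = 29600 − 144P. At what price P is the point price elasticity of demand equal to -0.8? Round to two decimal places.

91.36

Ed = −144P/(29600 − 144P). Set this equal to -0.8:
144P = 0.8·(29600 − 144P) ⇒ 144P(1 + 0.8) = 0.8·29600
P = 0.8·29600 / (144·1.8) = 91.3580…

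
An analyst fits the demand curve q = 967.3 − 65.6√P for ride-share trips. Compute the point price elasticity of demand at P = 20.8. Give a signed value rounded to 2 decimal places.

-0.22

dq/dP = −65.6/(2√P) = -7.19188. At P = 20.8, q = 668.118.
Ed = (dq/dP)·(P/q) = (-7.19188) × (20.8/668.118) = -0.2238…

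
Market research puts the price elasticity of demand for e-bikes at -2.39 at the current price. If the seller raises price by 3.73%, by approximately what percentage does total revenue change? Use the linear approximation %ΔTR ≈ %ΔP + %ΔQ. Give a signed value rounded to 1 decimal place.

%ΔQ ≈ Ed × %ΔP = (-2.39) × (+3.73%) = -8.9147%
%ΔTR ≈ %ΔP + %ΔQ = (+3.73%) + (-8.9147%) = -5.1847%

-5.2%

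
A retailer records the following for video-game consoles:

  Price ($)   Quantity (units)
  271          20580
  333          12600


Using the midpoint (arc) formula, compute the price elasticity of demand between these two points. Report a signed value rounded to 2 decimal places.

%ΔQ = (12600 − 20580) / [(20580 + 12600)/2] = -7980/16590 = -0.481012…
%ΔP = (333 − 271) / [(271 + 333)/2] = 62/302 = 0.205298…
Arc Ed = %ΔQ / %ΔP = (-7980/16590) / (62/302) = -2.3429…

-2.34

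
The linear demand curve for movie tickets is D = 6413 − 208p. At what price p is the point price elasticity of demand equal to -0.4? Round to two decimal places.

8.81

Ed = −208p/(6413 − 208p). Set this equal to -0.4:
208p = 0.4·(6413 − 208p) ⇒ 208p(1 + 0.4) = 0.4·6413
p = 0.4·6413 / (208·1.4) = 8.8090…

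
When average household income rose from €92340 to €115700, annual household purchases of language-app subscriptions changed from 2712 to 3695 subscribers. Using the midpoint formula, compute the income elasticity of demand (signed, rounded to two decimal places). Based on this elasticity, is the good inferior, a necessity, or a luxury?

%ΔQ = (3695 − 2712)/[( 2712 + 3695)/2] = 983/3203.5 = 0.306851…
%ΔIncome = (115700 − 92340)/[( 92340 + 115700)/2] = 23360/104020 = 0.224572…
E_income = (983/3203.5) / (23360/104020) = 1.3663…
E_income > 1 ⇒ normal good, luxury.

1.37; luxury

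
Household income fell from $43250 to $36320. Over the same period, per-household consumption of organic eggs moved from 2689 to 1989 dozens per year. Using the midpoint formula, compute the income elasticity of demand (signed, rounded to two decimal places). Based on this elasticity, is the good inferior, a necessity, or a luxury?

%ΔQ = (1989 − 2689)/[( 2689 + 1989)/2] = -700/2339 = -0.299273…
%ΔIncome = (36320 − 43250)/[( 43250 + 36320)/2] = -6930/39785 = -0.174186…
E_income = (-700/2339) / (-6930/39785) = 1.7181…
E_income > 1 ⇒ normal good, luxury.

1.72; luxury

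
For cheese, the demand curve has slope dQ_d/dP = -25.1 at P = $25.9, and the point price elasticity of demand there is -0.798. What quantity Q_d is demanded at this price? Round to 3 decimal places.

Ed = (dQ_d/dP)·(P/Q_d) ⇒ Q_d = (dQ_d/dP)·P/Ed = (-25.1)·25.9/(-0.798) = 814.64912…

814.649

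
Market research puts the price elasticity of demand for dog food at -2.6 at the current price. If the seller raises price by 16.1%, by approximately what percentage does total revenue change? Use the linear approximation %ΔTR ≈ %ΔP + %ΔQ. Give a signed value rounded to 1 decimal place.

-25.8%

%ΔQ ≈ Ed × %ΔP = (-2.6) × (+16.1%) = -41.8600%
%ΔTR ≈ %ΔP + %ΔQ = (+16.1%) + (-41.8600%) = -25.7600%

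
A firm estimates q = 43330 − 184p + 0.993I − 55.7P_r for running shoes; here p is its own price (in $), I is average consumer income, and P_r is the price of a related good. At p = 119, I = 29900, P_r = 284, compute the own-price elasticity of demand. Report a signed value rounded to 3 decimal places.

At the given values, q = 43330 − 184(119) + 0.993(29900) − 55.7(284) = 35305.9.
∂q/∂p = −184.
E = (-184) × (119/35305.9) = -0.62017…

-0.620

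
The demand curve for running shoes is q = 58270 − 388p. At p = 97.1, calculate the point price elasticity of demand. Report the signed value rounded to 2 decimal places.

dq/dp = −388. At p = 97.1, q = 58270 − 388(97.1) = 20595.2.
Ed = (dq/dp)·(p/q) = −388 × (97.1/20595.2) = -1.8293…

-1.83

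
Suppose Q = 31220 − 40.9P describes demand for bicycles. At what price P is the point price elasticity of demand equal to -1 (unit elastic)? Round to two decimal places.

381.66

Ed = −40.9P/(31220 − 40.9P). Set this equal to -1:
40.9P = 1·(31220 − 40.9P) ⇒ 40.9P(1 + 1) = 1·31220
P = 1·31220 / (40.9·2) = 381.6625…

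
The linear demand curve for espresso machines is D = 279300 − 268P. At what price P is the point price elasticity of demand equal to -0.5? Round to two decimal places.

347.39

Ed = −268P/(279300 − 268P). Set this equal to -0.5:
268P = 0.5·(279300 − 268P) ⇒ 268P(1 + 0.5) = 0.5·279300
P = 0.5·279300 / (268·1.5) = 347.3880…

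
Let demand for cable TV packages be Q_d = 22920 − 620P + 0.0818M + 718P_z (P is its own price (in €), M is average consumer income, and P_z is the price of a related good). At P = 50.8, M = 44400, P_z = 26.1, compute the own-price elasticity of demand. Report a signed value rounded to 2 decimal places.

-2.28

At the given values, Q_d = 22920 − 620(50.8) + 0.0818(44400) + 718(26.1) = 13795.72.
∂Q_d/∂P = −620.
E = (-620) × (50.8/13795.72) = -2.2830…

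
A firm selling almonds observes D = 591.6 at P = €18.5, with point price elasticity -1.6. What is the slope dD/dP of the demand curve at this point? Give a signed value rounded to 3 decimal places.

-51.165

Ed = (dD/dP)·(P/D) ⇒ dD/dP = Ed·D/P = (-1.6)·591.6/18.5 = -51.16540…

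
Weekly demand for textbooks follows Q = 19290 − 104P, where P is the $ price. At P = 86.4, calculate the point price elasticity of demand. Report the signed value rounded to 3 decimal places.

dQ/dP = −104. At P = 86.4, Q = 19290 − 104(86.4) = 10304.4.
Ed = (dQ/dP)·(P/Q) = −104 × (86.4/10304.4) = -0.87201…

-0.872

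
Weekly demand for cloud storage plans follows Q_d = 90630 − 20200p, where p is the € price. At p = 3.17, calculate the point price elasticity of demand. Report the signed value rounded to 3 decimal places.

-2.408

dQ_d/dp = −20200. At p = 3.17, Q_d = 90630 − 20200(3.17) = 26596.
Ed = (dQ_d/dp)·(p/Q_d) = −20200 × (3.17/26596) = -2.40765…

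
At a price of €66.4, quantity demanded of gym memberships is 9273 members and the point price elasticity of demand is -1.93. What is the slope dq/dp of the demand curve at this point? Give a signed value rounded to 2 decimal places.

Ed = (dq/dp)·(p/q) ⇒ dq/dp = Ed·q/p = (-1.93)·9273/66.4 = -269.5314…

-269.53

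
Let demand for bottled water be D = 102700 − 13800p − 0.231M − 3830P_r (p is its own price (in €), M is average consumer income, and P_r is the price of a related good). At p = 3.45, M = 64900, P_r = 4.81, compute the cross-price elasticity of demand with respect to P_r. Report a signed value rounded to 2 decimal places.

At the given values, D = 102700 − 13800(3.45) − 0.231(64900) − 3830(4.81) = 21675.8.
∂D/∂P_r = -3830.
E = (-3830) × (4.81/21675.8) = -0.8499…

-0.85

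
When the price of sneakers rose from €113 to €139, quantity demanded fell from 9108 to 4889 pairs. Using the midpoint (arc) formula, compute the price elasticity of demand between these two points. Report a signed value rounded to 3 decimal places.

%ΔQ = (4889 − 9108) / [(9108 + 4889)/2] = -4219/6998.5 = -0.602843…
%ΔP = (139 − 113) / [(113 + 139)/2] = 26/126 = 0.206349…
Arc Ed = %ΔQ / %ΔP = (-4219/6998.5) / (26/126) = -2.92147…

-2.921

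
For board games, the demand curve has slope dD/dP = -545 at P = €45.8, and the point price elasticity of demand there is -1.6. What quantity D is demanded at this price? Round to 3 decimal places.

15600.625

Ed = (dD/dP)·(P/D) ⇒ D = (dD/dP)·P/Ed = (-545)·45.8/(-1.6) = 15600.625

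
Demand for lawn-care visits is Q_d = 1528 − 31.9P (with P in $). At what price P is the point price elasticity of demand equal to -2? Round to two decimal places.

Ed = −31.9P/(1528 − 31.9P). Set this equal to -2:
31.9P = 2·(1528 − 31.9P) ⇒ 31.9P(1 + 2) = 2·1528
P = 2·1528 / (31.9·3) = 31.9331…

31.93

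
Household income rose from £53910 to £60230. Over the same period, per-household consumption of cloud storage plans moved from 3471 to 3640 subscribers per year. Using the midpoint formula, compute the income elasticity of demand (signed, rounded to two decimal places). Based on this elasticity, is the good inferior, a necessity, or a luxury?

0.43; necessity

%ΔQ = (3640 − 3471)/[( 3471 + 3640)/2] = 169/3555.5 = 0.047531…
%ΔIncome = (60230 − 53910)/[( 53910 + 60230)/2] = 6320/57070 = 0.110741…
E_income = (169/3555.5) / (6320/57070) = 0.4292…
0 < E_income < 1 ⇒ normal good, necessity.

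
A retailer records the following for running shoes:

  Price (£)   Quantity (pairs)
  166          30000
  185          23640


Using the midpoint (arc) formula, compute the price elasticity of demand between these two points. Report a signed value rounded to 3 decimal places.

-2.190

%ΔQ = (23640 − 30000) / [(30000 + 23640)/2] = -6360/26820 = -0.237136…
%ΔP = (185 − 166) / [(166 + 185)/2] = 19/175.5 = 0.108262…
Arc Ed = %ΔQ / %ΔP = (-6360/26820) / (19/175.5) = -2.19039…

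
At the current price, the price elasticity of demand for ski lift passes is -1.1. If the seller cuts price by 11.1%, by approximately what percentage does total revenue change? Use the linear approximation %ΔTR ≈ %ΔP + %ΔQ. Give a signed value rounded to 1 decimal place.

%ΔQ ≈ Ed × %ΔP = (-1.1) × (-11.1%) = +12.2100%
%ΔTR ≈ %ΔP + %ΔQ = (-11.1%) + (+12.2100%) = +1.1100%

+1.1%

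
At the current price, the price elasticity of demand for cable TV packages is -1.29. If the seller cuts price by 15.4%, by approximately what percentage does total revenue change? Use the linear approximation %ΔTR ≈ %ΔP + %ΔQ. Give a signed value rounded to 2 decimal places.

+4.47%

%ΔQ ≈ Ed × %ΔP = (-1.29) × (-15.4%) = +19.8660%
%ΔTR ≈ %ΔP + %ΔQ = (-15.4%) + (+19.8660%) = +4.4660%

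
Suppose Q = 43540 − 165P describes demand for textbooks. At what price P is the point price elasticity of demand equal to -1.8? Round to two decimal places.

169.64

Ed = −165P/(43540 − 165P). Set this equal to -1.8:
165P = 1.8·(43540 − 165P) ⇒ 165P(1 + 1.8) = 1.8·43540
P = 1.8·43540 / (165·2.8) = 169.6363…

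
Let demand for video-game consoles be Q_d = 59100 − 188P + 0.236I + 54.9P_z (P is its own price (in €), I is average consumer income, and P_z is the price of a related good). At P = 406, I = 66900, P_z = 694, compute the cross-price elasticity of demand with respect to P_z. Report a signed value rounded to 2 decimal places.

At the given values, Q_d = 59100 − 188(406) + 0.236(66900) + 54.9(694) = 36661.
∂Q_d/∂P_z = 54.9.
E = (54.9) × (694/36661) = 1.0392…

1.04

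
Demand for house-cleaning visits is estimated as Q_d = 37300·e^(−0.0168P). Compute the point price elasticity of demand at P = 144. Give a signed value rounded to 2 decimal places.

-2.42

dQ_d/dP = −0.0168·Q_d = -55.7664. At P = 144, Q_d = 3319.43.
Ed = (dQ_d/dP)·(P/Q_d) = (-55.7664) × (144/3319.43) = -2.4192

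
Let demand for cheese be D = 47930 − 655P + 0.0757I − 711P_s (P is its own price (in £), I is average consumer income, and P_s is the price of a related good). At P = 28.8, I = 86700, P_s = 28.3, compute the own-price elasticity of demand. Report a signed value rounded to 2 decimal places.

-1.22

At the given values, D = 47930 − 655(28.8) + 0.0757(86700) − 711(28.3) = 15507.89.
∂D/∂P = −655.
E = (-655) × (28.8/15507.89) = -1.2164…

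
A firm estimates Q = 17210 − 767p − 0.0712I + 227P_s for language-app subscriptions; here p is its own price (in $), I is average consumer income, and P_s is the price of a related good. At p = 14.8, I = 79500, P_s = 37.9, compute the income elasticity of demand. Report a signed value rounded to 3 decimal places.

-0.643

At the given values, Q = 17210 − 767(14.8) − 0.0712(79500) + 227(37.9) = 8801.3.
∂Q/∂I = -0.0712.
E = (-0.0712) × (79500/8801.3) = -0.64313…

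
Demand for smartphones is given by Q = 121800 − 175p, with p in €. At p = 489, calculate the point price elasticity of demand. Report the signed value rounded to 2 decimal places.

-2.36

dQ/dp = −175. At p = 489, Q = 121800 − 175(489) = 36225.
Ed = (dQ/dp)·(p/Q) = −175 × (489/36225) = -2.3623…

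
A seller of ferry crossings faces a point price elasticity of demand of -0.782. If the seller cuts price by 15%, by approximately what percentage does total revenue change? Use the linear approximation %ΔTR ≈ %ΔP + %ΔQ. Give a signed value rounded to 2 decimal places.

%ΔQ ≈ Ed × %ΔP = (-0.782) × (-15%) = +11.7300%
%ΔTR ≈ %ΔP + %ΔQ = (-15%) + (+11.7300%) = -3.2700%

-3.27%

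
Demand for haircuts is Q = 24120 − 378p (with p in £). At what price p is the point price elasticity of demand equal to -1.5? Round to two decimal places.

38.29

Ed = −378p/(24120 − 378p). Set this equal to -1.5:
378p = 1.5·(24120 − 378p) ⇒ 378p(1 + 1.5) = 1.5·24120
p = 1.5·24120 / (378·2.5) = 38.2857…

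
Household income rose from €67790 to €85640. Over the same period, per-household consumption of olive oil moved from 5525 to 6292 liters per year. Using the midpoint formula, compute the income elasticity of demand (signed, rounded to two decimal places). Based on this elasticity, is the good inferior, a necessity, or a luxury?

0.56; necessity

%ΔQ = (6292 − 5525)/[( 5525 + 6292)/2] = 767/5908.5 = 0.129812…
%ΔIncome = (85640 − 67790)/[( 67790 + 85640)/2] = 17850/76715 = 0.232679…
E_income = (767/5908.5) / (17850/76715) = 0.5579…
0 < E_income < 1 ⇒ normal good, necessity.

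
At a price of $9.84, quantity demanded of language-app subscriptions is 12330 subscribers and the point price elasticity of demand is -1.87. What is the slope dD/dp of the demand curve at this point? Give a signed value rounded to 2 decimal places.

Ed = (dD/dp)·(p/D) ⇒ dD/dp = Ed·D/p = (-1.87)·12330/9.84 = -2343.2012…

-2343.20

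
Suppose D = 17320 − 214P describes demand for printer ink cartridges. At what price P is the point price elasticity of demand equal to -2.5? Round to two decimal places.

Ed = −214P/(17320 − 214P). Set this equal to -2.5:
214P = 2.5·(17320 − 214P) ⇒ 214P(1 + 2.5) = 2.5·17320
P = 2.5·17320 / (214·3.5) = 57.8104…

57.81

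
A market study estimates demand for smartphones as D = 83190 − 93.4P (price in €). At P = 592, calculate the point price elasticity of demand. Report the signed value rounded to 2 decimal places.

dD/dP = −93.4. At P = 592, D = 83190 − 93.4(592) = 27897.2.
Ed = (dD/dP)·(P/D) = −93.4 × (592/27897.2) = -1.9820…

-1.98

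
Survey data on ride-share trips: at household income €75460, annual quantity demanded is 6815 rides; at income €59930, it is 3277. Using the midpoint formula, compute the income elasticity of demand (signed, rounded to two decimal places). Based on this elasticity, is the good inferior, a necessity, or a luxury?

3.06; luxury

%ΔQ = (3277 − 6815)/[( 6815 + 3277)/2] = -3538/5046 = -0.701149…
%ΔIncome = (59930 − 75460)/[( 75460 + 59930)/2] = -15530/67695 = -0.229411…
E_income = (-3538/5046) / (-15530/67695) = 3.0562…
E_income > 1 ⇒ normal good, luxury.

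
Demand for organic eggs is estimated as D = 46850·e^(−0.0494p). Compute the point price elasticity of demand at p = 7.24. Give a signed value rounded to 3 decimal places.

-0.358

dD/dp = −0.0494·D = -1618.48. At p = 7.24, D = 32762.8.
Ed = (dD/dp)·(p/D) = (-1618.48) × (7.24/32762.8) = -0.35765…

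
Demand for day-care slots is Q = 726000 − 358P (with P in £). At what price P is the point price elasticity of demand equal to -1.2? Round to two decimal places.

1106.15

Ed = −358P/(726000 − 358P). Set this equal to -1.2:
358P = 1.2·(726000 − 358P) ⇒ 358P(1 + 1.2) = 1.2·726000
P = 1.2·726000 / (358·2.2) = 1106.1452…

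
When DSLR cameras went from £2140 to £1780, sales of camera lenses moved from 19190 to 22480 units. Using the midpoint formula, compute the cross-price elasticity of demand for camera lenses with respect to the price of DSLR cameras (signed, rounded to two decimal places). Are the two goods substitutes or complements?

%ΔQ_{camera lenses} = (22480 − 19190)/avg = 3290/20835 = 0.157907…
%ΔP_{DSLR cameras} = (1780 − 2140)/avg = -360/1960 = -0.183673…
E_cross = (3290/20835) / (-360/1960) = -0.8597…
E_cross < 0 ⇒ the goods are complements.

-0.86; complements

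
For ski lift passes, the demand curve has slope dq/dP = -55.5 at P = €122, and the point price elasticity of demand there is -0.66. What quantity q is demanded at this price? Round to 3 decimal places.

Ed = (dq/dP)·(P/q) ⇒ q = (dq/dP)·P/Ed = (-55.5)·122/(-0.66) = 10259.09090…

10259.091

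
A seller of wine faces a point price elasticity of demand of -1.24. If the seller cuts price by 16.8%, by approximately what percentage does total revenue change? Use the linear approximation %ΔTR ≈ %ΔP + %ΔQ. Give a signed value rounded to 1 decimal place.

%ΔQ ≈ Ed × %ΔP = (-1.24) × (-16.8%) = +20.8320%
%ΔTR ≈ %ΔP + %ΔQ = (-16.8%) + (+20.8320%) = +4.0320%

+4.0%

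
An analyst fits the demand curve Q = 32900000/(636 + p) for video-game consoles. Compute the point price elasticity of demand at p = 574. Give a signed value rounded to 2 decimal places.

dQ/dp = −32900000/(636 + p)² = -22.4711. At p = 574, Q = 27190.1.
Ed = (dQ/dp)·(p/Q) = (-22.4711) × (574/27190.1) = -0.4743…

-0.47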